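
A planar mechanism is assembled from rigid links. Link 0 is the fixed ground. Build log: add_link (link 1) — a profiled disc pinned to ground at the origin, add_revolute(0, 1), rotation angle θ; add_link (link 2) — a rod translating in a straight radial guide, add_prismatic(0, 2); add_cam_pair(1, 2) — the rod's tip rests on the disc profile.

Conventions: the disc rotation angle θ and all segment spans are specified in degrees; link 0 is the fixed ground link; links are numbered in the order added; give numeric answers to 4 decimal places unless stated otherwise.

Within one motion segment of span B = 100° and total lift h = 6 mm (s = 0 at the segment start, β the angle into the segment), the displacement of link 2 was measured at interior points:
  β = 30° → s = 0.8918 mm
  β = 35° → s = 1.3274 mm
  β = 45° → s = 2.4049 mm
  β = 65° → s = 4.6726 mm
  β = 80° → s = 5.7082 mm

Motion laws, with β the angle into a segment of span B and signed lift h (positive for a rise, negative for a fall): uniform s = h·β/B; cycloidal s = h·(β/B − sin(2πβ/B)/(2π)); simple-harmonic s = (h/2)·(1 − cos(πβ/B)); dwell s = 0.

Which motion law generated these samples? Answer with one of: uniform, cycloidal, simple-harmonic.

candidates at β/B = r: uniform s = h·r (linear in β); cycloidal s = h·(r − sin(2πr)/(2π)); simple-harmonic s = (h/2)(1 − cos(πr))
β=30°: printed 0.8918 | uniform 1.8000, cycloidal 0.8918, simple-harmonic 1.2366
β=35°: printed 1.3274 | uniform 2.1000, cycloidal 1.3274, simple-harmonic 1.6380
β=45°: printed 2.4049 | uniform 2.7000, cycloidal 2.4049, simple-harmonic 2.5307
β=65°: printed 4.6726 | uniform 3.9000, cycloidal 4.6726, simple-harmonic 4.3620
β=80°: printed 5.7082 | uniform 4.8000, cycloidal 5.7082, simple-harmonic 5.4271
only one law matches every sample → cycloidal

cycloidal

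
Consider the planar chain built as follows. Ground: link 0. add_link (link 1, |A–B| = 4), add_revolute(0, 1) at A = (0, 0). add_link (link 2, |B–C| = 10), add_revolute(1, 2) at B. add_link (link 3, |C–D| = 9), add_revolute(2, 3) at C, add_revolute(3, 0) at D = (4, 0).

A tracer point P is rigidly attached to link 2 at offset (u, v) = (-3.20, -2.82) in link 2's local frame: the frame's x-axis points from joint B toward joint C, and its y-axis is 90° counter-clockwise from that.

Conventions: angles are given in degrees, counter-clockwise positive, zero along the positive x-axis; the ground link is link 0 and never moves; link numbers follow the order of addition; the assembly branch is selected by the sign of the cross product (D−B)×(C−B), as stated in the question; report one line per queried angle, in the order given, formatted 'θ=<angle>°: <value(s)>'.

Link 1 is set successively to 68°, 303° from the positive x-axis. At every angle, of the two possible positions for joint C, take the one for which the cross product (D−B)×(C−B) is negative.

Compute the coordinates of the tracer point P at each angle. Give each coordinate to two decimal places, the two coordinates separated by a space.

A=(0,0), D=(4.00,0)
θ=68°: B = A + 4.00·(cos68°, sin68°) = (1.4984, 3.7087)
θ=68°: |BD| = 4.4735
θ=68°: circle(B,10.00) ∩ circle(D,9.00): a=4.3604, h=8.9993
θ=68°:   candidates: C₊=(11.3975,5.1262) cross=40.259; C₋=(-3.5240,-4.9385) cross=-40.259
θ=68°:   branch - wants cross < 0 → take C=(-3.5240,-4.9385) (cross=-40.259)
θ=68°: ex = (C−B)/|BC| = (-0.5022,-0.8647); ey = (0.8647,-0.5022)
θ=68°: P = B + -3.20·ex + -2.82·ey = (0.6671,7.8922)
θ=303°: B = A + 4.00·(cos303°, sin303°) = (2.1786, -3.3547)
θ=303°: |BD| = 3.8173
θ=303°: circle(B,10.00) ∩ circle(D,9.00): a=4.3973, h=8.9813
θ=303°:   candidates: C₊=(-3.6161,4.7953) cross=34.284; C₋=(12.1697,-3.7757) cross=-34.284
θ=303°:   branch - wants cross < 0 → take C=(12.1697,-3.7757) (cross=-34.284)
θ=303°: ex = (C−B)/|BC| = (0.9991,-0.0421); ey = (0.0421,0.9991)
θ=303°: P = B + -3.20·ex + -2.82·ey = (-1.1373,-6.0374)

θ=68°: 0.67 7.89
θ=303°: -1.14 -6.04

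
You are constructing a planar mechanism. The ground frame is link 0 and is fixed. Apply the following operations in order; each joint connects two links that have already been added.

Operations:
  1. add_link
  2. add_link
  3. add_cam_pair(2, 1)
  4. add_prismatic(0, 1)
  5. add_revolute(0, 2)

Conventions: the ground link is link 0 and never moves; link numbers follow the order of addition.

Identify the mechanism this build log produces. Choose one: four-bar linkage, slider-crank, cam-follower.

links: 3 (incl. ground); joints: 1 revolute, 1 prismatic, 1 higher (cam) pair, forming one closed loop
3 links, revolute + prismatic + higher pair in one loop → cam-follower

cam-follower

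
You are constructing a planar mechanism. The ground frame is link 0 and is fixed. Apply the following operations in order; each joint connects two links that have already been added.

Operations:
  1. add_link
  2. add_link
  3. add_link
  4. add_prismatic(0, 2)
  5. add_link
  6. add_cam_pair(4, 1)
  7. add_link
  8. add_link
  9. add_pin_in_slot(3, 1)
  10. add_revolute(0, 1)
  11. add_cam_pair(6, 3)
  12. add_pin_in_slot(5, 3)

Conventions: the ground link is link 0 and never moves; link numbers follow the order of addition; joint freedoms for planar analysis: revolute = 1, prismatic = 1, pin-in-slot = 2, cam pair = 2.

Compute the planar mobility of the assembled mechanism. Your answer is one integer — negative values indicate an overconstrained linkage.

link 0 = ground. State L|J1|J2 = 1|0|0
+link1  2|0|0
+link2  3|0|0
+link3  4|0|0
P(0,2) f=1→J1  4|1|0
+link4  5|1|0
C(4,1) f=2→J2  5|1|1
+link5  6|1|1
+link6  7|1|1
PS(3,1) f=2→J2  7|1|2
R(0,1) f=1→J1  7|2|2
C(6,3) f=2→J2  7|2|3
PS(5,3) f=2→J2  7|2|4
M = 3(7−1)−2·2−4 = 18−4−4 = 10

M = 10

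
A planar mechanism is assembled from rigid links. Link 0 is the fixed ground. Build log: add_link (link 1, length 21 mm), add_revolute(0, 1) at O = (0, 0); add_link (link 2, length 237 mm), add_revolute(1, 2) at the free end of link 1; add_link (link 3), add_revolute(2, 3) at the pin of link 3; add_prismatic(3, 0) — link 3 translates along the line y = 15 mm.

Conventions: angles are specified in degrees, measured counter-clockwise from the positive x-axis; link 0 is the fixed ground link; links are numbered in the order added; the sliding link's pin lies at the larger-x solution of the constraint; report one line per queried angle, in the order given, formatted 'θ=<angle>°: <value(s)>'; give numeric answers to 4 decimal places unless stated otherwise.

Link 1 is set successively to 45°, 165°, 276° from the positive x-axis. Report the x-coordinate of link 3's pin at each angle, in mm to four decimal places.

geometry: r = 21 mm, L = 237 mm, e = 15 mm
θ=45°: crank pin P = (r cos θ, r sin θ) = (14.849242, 14.849242)
θ=45°: h = r sin θ − e = 14.849242 − 15 = -0.150758
θ=45°: x = r cos θ + √(L² − h²) = 14.849242 + 236.999952 = 251.849194
θ=165°: crank pin P = (r cos θ, r sin θ) = (-20.284442, 5.435200)
θ=165°: h = r sin θ − e = 5.435200 − 15 = -9.564800
θ=165°: x = r cos θ + √(L² − h²) = -20.284442 + 236.806914 = 216.522472
θ=276°: crank pin P = (r cos θ, r sin θ) = (2.195098, -20.884960)
θ=276°: h = r sin θ − e = -20.884960 − 15 = -35.884960
θ=276°: x = r cos θ + √(L² − h²) = 2.195098 + 234.267517 = 236.462615

θ=45°: 251.8492
θ=165°: 216.5225
θ=276°: 236.4626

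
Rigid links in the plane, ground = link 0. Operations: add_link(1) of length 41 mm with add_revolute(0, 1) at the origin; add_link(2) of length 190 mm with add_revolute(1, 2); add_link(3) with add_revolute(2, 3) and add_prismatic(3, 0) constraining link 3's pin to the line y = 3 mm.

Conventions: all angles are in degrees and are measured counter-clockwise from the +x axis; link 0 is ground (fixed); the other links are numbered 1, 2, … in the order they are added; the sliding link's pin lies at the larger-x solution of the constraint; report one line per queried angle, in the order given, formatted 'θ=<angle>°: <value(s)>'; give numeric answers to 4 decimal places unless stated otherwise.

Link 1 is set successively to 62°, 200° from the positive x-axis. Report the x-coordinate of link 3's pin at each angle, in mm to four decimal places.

geometry: r = 41 mm, L = 190 mm, e = 3 mm
θ=62°: crank pin P = (r cos θ, r sin θ) = (19.248334, 36.200851)
θ=62°: h = r sin θ − e = 36.200851 − 3 = 33.200851
θ=62°: x = r cos θ + √(L² − h²) = 19.248334 + 187.076732 = 206.325066
θ=200°: crank pin P = (r cos θ, r sin θ) = (-38.527397, -14.022826)
θ=200°: h = r sin θ − e = -14.022826 − 3 = -17.022826
θ=200°: x = r cos θ + √(L² − h²) = -38.527397 + 189.235894 = 150.708496

θ=62°: 206.3251
θ=200°: 150.7085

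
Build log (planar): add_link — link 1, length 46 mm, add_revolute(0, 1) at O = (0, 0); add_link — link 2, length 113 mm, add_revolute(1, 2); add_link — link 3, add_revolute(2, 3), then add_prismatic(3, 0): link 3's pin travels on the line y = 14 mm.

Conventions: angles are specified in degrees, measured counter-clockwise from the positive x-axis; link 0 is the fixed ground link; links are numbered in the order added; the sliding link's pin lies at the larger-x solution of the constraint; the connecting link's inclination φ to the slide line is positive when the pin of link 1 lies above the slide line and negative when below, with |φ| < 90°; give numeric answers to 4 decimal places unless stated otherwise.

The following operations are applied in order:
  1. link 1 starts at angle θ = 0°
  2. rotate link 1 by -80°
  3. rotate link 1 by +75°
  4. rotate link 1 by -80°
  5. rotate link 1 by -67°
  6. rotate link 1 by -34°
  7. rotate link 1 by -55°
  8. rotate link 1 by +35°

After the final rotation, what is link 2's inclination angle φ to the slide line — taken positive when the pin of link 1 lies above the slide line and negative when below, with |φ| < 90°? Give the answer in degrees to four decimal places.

geometry: r = 46 mm, L = 113 mm, e = 14 mm; θ starts at 0°
rotate link 1 by -80°: θ ← 0° -80° = -80°
rotate link 1 by +75°: θ ← -80° +75° = -5°
rotate link 1 by -80°: θ ← -5° -80° = -85°
rotate link 1 by -67°: θ ← -85° -67° = -152°
rotate link 1 by -34°: θ ← -152° -34° = -186°
rotate link 1 by -55°: θ ← -186° -55° = -241°
rotate link 1 by +35°: θ ← -241° +35° = -206°
h = r sin θ − e = 20.165073 − 14 = 6.165073
sin φ = h / L = 6.165073 / 113 = 0.05455817
φ = arcsin(0.05455817) = 3.127506°

3.1275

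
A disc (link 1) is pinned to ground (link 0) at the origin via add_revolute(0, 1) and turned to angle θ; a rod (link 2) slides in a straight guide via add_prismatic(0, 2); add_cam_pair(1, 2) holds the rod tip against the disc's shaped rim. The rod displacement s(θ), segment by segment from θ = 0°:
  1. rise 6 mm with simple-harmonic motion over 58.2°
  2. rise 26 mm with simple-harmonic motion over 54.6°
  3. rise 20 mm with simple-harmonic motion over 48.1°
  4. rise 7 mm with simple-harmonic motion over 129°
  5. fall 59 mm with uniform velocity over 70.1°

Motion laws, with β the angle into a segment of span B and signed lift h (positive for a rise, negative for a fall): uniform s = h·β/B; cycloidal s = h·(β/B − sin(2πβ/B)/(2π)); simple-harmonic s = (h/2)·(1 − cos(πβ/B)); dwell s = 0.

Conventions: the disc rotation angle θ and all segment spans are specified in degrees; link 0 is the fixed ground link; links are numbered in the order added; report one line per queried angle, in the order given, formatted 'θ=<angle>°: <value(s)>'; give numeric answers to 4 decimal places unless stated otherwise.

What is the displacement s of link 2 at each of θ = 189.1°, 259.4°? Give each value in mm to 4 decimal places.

segment 1 (0° to 58.2°, simple-harmonic, h = 6) is passed completely: s = 0.0000 + (6) = 6.0000
segment 2 (58.2° to 112.8°, simple-harmonic, h = 26) is passed completely: s = 6.0000 + (26) = 32.0000
segment 3 (112.8° to 160.9°, simple-harmonic, h = 20) is passed completely: s = 32.0000 + (20) = 52.0000
θ = 189.1° falls in segment 4 (160.9° to 289.9°, simple-harmonic, h = 7): β = 189.1 − 160.9 = 28.2°, B = 129°; Δs = 7/2·(1 − cos(π·0.2186)) = 0.7934; s = 52.0000 + 0.7934 = 52.7934
θ = 259.4° falls in segment 4 (160.9° to 289.9°, simple-harmonic, h = 7): β = 259.4 − 160.9 = 98.5°, B = 129°; Δs = 7/2·(1 − cos(π·0.7636)) = 6.0781; s = 52.0000 + 6.0781 = 58.0781

θ=189.1°: 52.7934
θ=259.4°: 58.0781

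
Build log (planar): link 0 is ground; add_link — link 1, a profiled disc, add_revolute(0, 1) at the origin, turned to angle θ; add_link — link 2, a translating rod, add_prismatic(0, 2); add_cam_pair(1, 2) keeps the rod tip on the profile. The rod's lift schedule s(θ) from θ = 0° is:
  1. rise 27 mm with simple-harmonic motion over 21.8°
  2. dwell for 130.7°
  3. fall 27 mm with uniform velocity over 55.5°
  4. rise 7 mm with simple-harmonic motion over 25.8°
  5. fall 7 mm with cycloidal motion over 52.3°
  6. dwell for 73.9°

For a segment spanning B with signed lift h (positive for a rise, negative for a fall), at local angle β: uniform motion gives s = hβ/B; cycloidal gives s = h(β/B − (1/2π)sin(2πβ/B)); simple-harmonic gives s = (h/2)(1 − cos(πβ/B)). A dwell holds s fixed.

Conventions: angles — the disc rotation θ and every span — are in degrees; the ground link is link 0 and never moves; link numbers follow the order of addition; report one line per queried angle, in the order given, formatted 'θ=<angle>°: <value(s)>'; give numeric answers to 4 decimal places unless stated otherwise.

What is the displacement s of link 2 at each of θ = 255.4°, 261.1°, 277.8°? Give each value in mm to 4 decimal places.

seg 1 [0°–21.8°] simple-harmonic, h=27: full span → s += 27 → s = 27.0000
seg 2 [21.8°–152.5°] dwell: s stays 27.0000
seg 3 [152.5°–208°] uniform, h=-27: full span → s += -27 → s = 0.0000
seg 4 [208°–233.8°] simple-harmonic, h=7: full span → s += 7 → s = 7.0000
seg 5 [233.8°–286.1°] cycloidal, h=-7: θ=255.4° here. β=21.6, B=52.3. -7·(0.4130 − sin(2π·0.4130)/(2π)) = -2.3119 → s = 4.6881
seg 5 [233.8°–286.1°] cycloidal, h=-7: θ=261.1° here. β=27.3, B=52.3. -7·(0.5220 − sin(2π·0.5220)/(2π)) = -3.8074 → s = 3.1926
seg 5 [233.8°–286.1°] cycloidal, h=-7: θ=277.8° here. β=44, B=52.3. -7·(0.8413 − sin(2π·0.8413)/(2π)) = -6.8248 → s = 0.1752

θ=255.4°: 4.6881
θ=261.1°: 3.1926
θ=277.8°: 0.1752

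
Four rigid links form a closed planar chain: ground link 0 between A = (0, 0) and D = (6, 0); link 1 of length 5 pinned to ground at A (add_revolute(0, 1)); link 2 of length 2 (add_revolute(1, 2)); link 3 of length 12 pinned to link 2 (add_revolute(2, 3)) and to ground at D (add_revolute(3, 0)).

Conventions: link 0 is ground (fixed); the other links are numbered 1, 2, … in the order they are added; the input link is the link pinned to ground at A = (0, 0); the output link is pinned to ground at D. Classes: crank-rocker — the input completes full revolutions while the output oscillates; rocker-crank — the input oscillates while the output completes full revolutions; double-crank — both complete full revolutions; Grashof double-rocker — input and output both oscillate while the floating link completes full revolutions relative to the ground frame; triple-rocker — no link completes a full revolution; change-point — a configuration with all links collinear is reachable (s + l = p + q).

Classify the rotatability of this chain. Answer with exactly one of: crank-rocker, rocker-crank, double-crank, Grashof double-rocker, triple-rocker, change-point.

lengths: ground=6, input=5, coupler=2, output=12
sorted: s=2 (shortest), l=12 (longest), p+q=11
s + l = 14 vs p + q = 11
s + l > p + q → non-Grashof → no link fully rotates → triple-rocker

triple-rocker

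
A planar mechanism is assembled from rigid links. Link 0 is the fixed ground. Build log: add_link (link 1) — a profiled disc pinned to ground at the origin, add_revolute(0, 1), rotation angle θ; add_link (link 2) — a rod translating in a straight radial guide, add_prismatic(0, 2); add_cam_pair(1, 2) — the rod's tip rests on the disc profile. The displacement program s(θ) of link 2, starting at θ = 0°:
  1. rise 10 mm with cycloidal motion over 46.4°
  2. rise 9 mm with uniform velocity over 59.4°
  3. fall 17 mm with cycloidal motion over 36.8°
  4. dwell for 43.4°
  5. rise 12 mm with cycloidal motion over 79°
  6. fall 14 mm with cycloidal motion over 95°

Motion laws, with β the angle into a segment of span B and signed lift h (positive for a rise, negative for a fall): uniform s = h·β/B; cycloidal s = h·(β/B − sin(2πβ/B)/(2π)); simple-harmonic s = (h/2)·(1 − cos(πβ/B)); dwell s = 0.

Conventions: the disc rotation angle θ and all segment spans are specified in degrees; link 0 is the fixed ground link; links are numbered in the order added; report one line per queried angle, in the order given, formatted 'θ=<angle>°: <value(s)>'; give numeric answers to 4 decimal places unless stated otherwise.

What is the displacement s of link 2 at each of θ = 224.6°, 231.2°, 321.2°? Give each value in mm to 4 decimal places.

seg 1 [0°–46.4°] cycloidal, h=10: full span → s += 10 → s = 10.0000
seg 2 [46.4°–105.8°] uniform, h=9: full span → s += 9 → s = 19.0000
seg 3 [105.8°–142.6°] cycloidal, h=-17: full span → s += -17 → s = 2.0000
seg 4 [142.6°–186°] dwell: s stays 2.0000
seg 5 [186°–265°] cycloidal, h=12: θ=224.6° here. β=38.6, B=79. 12·(0.4886 − sin(2π·0.4886)/(2π)) = 5.7267 → s = 7.7267
seg 5 [186°–265°] cycloidal, h=12: θ=231.2° here. β=45.2, B=79. 12·(0.5722 − sin(2π·0.5722)/(2π)) = 7.7023 → s = 9.7023
seg 5 [186°–265°] cycloidal, h=12: full span → s += 12 → s = 14.0000
seg 6 [265°–360°] cycloidal, h=-14: θ=321.2° here. β=56.2, B=95. -14·(0.5916 − sin(2π·0.5916)/(2π)) = -9.4946 → s = 4.5054

θ=224.6°: 7.7267
θ=231.2°: 9.7023
θ=321.2°: 4.5054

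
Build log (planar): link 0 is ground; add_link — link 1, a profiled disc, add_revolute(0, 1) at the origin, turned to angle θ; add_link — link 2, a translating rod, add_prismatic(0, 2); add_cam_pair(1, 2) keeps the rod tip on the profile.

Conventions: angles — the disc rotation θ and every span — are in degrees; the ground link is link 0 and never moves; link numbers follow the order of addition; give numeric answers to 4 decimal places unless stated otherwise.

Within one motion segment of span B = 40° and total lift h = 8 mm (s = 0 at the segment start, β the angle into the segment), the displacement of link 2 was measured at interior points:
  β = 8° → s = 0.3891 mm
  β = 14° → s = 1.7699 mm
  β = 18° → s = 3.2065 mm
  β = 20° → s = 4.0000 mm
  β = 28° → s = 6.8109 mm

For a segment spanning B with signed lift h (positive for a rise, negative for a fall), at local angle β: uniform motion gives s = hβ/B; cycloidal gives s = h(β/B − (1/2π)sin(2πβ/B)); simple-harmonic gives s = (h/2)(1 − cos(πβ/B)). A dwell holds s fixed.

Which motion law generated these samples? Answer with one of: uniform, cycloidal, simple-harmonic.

candidates at β/B = r: uniform s = h·r (linear in β); cycloidal s = h·(r − sin(2πr)/(2π)); simple-harmonic s = (h/2)(1 − cos(πr))
β=8°: printed 0.3891 | uniform 1.6000, cycloidal 0.3891, simple-harmonic 0.7639
β=14°: printed 1.7699 | uniform 2.8000, cycloidal 1.7699, simple-harmonic 2.1840
β=18°: printed 3.2065 | uniform 3.6000, cycloidal 3.2065, simple-harmonic 3.3743
β=20°: printed 4.0000 | uniform 4.0000, cycloidal 4.0000, simple-harmonic 4.0000
β=28°: printed 6.8109 | uniform 5.6000, cycloidal 6.8109, simple-harmonic 6.3511
only one law matches every sample → cycloidal

cycloidal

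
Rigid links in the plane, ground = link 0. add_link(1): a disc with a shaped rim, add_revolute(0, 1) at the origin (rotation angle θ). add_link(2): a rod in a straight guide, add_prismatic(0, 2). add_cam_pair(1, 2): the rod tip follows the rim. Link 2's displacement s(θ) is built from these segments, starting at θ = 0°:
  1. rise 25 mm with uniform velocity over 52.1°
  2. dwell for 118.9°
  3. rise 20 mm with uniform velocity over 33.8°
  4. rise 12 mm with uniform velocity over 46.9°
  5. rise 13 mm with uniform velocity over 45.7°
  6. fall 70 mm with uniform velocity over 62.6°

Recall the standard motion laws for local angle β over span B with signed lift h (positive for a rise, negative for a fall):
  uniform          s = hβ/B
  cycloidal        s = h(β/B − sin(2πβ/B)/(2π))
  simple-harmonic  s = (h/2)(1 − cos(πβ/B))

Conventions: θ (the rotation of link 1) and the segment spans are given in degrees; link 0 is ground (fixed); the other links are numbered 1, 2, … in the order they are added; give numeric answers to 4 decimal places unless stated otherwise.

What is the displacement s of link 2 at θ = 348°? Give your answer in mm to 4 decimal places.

segment 1 (0° to 52.1°, uniform, h = 25) is passed completely: s = 0.0000 + (25) = 25.0000
segment 2 (52.1° to 171°, dwell): s unchanged at 25.0000
segment 3 (171° to 204.8°, uniform, h = 20) is passed completely: s = 25.0000 + (20) = 45.0000
segment 4 (204.8° to 251.7°, uniform, h = 12) is passed completely: s = 45.0000 + (12) = 57.0000
segment 5 (251.7° to 297.4°, uniform, h = 13) is passed completely: s = 57.0000 + (13) = 70.0000
θ = 348° falls in segment 6 (297.4° to 360°, uniform, h = -70): β = 348 − 297.4 = 50.6°, B = 62.6°; Δs = -70·50.6/62.6 = -56.5815; s = 70.0000 − 56.5815 = 13.4185

13.4185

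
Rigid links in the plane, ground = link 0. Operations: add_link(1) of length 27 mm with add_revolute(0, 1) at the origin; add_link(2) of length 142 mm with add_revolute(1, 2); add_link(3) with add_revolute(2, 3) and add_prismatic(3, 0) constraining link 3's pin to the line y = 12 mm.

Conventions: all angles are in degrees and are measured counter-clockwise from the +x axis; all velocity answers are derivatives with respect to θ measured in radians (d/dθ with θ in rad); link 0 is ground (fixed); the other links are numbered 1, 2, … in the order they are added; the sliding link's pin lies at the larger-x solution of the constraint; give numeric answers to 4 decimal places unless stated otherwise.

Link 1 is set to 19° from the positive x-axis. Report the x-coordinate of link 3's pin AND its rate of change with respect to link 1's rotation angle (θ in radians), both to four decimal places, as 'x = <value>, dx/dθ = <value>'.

geometry: r = 27 mm, L = 142 mm, e = 12 mm
crank pin P = (r cos θ, r sin θ) = (25.529002, 8.790340)
h = r sin θ − e = 8.790340 − 12 = -3.209660
x = r cos θ + √(L² − h²) = 25.529002 + 141.963721 = 167.492723
dx/dθ = −r sin θ − h·r cos θ/√(L² − h²) (θ in radians; h = -3.209660) = -8.213155

x = 167.4927, dx/dθ = -8.2132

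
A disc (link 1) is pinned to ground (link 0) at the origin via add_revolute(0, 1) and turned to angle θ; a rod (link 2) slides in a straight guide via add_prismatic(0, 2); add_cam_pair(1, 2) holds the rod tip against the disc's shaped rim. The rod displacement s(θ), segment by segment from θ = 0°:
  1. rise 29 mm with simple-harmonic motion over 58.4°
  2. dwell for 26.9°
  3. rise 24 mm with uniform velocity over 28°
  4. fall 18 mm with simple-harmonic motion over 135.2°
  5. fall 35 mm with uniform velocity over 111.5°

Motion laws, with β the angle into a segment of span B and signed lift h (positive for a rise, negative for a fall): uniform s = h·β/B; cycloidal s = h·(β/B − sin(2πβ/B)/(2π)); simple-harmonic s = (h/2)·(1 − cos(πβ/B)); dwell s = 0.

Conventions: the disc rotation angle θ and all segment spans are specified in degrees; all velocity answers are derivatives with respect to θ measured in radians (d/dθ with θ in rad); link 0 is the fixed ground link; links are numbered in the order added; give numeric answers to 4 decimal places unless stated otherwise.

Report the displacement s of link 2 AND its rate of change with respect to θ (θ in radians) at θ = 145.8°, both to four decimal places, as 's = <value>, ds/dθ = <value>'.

segment 1 (0° to 58.4°, simple-harmonic, h = 29) is passed completely: s = 0.0000 + (29) = 29.0000
segment 2 (58.4° to 85.3°, dwell): s unchanged at 29.0000
segment 3 (85.3° to 113.3°, uniform, h = 24) is passed completely: s = 29.0000 + (24) = 53.0000
θ = 145.8° falls in segment 4 (113.3° to 248.5°, simple-harmonic, h = -18): β = 145.8 − 113.3 = 32.5°, B = 135.2°; Δs = -18/2·(1 − cos(π·0.2404)) = -2.4467; s = 53.0000 − 2.4467 = 50.5533
velocity in seg [113.3°–248.5°] (simple-harmonic), θ in radians: β = 32.5° = 0.5672 rad, B = 135.2° = 2.3597 rad; ds/dθ = (πh/(2B)) sin(πβ/B) = (π·(-18)/(2·2.3597)) sin(π·0.2404) = -8.212962 mm/rad

s = 50.5533, ds/dθ = -8.2130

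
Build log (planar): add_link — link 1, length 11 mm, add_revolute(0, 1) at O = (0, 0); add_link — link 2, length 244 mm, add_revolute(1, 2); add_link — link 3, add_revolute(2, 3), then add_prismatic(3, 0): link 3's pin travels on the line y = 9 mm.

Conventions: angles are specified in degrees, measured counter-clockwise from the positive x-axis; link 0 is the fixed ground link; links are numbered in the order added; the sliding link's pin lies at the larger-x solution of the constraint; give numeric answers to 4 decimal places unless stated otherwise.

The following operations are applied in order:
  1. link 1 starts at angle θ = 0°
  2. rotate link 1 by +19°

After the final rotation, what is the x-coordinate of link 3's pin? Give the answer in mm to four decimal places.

geometry: r = 11 mm, L = 244 mm, e = 9 mm; θ starts at 0°
rotate link 1 by +19°: θ ← 0° +19° = 19°
crank pin P = (r cos θ, r sin θ) = (10.400704, 3.581250)
h = r sin θ − e = 3.581250 − 9 = -5.418750
x = r cos θ + √(L² − h²) = 10.400704 + 243.939823 = 254.340527

254.3405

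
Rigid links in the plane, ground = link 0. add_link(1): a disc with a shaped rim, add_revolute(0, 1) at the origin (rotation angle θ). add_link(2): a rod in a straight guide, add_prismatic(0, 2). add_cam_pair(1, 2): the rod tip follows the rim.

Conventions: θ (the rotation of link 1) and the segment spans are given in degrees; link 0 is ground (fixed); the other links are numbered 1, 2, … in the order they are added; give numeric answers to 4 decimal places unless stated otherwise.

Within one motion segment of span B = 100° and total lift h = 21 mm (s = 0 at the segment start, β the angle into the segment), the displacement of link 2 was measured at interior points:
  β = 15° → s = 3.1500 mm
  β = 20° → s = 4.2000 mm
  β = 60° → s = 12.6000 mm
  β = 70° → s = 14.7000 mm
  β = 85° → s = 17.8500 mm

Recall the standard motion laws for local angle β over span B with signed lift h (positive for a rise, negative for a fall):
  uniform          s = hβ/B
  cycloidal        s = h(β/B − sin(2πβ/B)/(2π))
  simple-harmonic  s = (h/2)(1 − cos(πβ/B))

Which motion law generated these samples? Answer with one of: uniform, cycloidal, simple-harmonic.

candidates at β/B = r: uniform s = h·r (linear in β); cycloidal s = h·(r − sin(2πr)/(2π)); simple-harmonic s = (h/2)(1 − cos(πr))
β=15°: printed 3.1500 | uniform 3.1500, cycloidal 0.4461, simple-harmonic 1.1444
β=20°: printed 4.2000 | uniform 4.2000, cycloidal 1.0213, simple-harmonic 2.0053
β=60°: printed 12.6000 | uniform 12.6000, cycloidal 14.5645, simple-harmonic 13.7447
β=70°: printed 14.7000 | uniform 14.7000, cycloidal 17.8787, simple-harmonic 16.6717
β=85°: printed 17.8500 | uniform 17.8500, cycloidal 20.5539, simple-harmonic 19.8556
only one law matches every sample → uniform

uniform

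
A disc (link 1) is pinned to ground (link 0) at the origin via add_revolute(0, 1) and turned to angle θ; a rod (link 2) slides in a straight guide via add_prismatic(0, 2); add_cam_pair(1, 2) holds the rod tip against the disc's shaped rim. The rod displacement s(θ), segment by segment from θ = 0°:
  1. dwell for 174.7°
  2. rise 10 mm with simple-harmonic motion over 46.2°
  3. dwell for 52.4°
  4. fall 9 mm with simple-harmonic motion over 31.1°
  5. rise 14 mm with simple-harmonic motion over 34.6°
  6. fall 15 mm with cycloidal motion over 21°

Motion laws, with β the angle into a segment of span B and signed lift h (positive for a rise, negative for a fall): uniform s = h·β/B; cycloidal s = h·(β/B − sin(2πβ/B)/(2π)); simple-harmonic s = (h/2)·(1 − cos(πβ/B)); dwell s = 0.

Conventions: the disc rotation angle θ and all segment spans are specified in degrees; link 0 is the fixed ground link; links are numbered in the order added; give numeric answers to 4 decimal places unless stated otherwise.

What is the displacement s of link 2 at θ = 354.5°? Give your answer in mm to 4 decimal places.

segment 1 (0° to 174.7°, dwell): s unchanged at 0.0000
segment 2 (174.7° to 220.9°, simple-harmonic, h = 10) is passed completely: s = 0.0000 + (10) = 10.0000
segment 3 (220.9° to 273.3°, dwell): s unchanged at 10.0000
segment 4 (273.3° to 304.4°, simple-harmonic, h = -9) is passed completely: s = 10.0000 + (-9) = 1.0000
segment 5 (304.4° to 339°, simple-harmonic, h = 14) is passed completely: s = 1.0000 + (14) = 15.0000
θ = 354.5° falls in segment 6 (339° to 360°, cycloidal, h = -15): β = 354.5 − 339 = 15.5°, B = 21°; Δs = -15·(0.7381 − sin(2π·0.7381)/(2π)) = -13.4521; s = 15.0000 − 13.4521 = 1.5479

1.5479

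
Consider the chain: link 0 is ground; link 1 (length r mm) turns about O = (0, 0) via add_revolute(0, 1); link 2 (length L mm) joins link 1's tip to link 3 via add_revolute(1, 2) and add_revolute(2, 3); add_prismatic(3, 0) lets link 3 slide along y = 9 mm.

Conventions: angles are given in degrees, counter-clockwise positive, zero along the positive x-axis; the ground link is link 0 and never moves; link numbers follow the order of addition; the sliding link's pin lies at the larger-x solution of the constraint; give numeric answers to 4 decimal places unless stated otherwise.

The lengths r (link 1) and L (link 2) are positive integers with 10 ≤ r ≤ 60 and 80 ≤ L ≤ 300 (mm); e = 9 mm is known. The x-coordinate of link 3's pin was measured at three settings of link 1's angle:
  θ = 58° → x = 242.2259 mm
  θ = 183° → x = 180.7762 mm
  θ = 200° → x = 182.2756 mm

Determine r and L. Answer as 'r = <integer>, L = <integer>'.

constraint per measurement: (x − r cos θ)² + (r sin θ − e)² = L²
subtracting the θ₁ and θ₂ equations cancels the r² and L² terms:
r = (x₁² − x₂²) / (2[(x₁cos θ₁ + e sin θ₁) − (x₂cos θ₂ + e sin θ₂)]) = 41.0000 → r = 41
L² = (x₁ − r cos θ₁)² + (r sin θ₁ − e)² = 49283.9931 → L = 222.0000 → L = 222
check at θ₃=200°: x = 182.2756 (printed 182.2756) ✓

r = 41, L = 222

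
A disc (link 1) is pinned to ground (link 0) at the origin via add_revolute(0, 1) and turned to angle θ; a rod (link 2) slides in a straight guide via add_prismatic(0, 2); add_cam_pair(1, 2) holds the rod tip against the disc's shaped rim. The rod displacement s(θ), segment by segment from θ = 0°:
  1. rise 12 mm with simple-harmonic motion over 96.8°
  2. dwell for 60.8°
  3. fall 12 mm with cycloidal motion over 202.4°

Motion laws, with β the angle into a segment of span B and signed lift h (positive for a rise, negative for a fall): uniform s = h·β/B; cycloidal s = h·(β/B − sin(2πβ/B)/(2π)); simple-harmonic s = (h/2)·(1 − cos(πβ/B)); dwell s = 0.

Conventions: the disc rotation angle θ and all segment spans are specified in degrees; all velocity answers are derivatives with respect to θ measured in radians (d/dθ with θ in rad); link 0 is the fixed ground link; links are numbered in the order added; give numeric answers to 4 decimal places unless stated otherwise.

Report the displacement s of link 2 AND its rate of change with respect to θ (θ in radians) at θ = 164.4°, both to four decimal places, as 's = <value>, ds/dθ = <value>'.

segment 1 (0° to 96.8°, simple-harmonic, h = 12) is passed completely: s = 0.0000 + (12) = 12.0000
segment 2 (96.8° to 157.6°, dwell): s unchanged at 12.0000
θ = 164.4° falls in segment 3 (157.6° to 360°, cycloidal, h = -12): β = 164.4 − 157.6 = 6.8°, B = 202.4°; Δs = -12·(0.0336 − sin(2π·0.0336)/(2π)) = -0.0030; s = 12.0000 − 0.0030 = 11.9970
velocity in seg [157.6°–360°] (cycloidal), θ in radians: β = 6.8° = 0.1187 rad, B = 202.4° = 3.5325 rad; ds/dθ = (h/B)(1 − cos(2πβ/B)) = ((-12)/3.5325)(1 − cos(2π·0.0336)) = -0.075406 mm/rad

s = 11.9970, ds/dθ = -0.0754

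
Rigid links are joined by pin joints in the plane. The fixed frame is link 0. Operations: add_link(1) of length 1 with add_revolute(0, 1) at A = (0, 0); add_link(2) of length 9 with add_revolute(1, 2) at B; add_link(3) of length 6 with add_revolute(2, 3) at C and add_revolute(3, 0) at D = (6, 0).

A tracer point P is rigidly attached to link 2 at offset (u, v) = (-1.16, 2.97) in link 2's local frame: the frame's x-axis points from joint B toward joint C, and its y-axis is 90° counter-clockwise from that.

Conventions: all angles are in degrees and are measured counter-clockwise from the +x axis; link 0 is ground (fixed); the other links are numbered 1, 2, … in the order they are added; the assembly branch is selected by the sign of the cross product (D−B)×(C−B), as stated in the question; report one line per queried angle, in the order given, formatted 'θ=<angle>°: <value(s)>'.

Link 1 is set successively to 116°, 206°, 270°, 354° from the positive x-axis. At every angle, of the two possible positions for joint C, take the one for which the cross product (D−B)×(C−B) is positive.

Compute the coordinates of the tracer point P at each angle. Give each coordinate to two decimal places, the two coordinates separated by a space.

A=(0,0), D=(6.00,0)
θ=116°: B = A + 1.00·(cos116°, sin116°) = (-0.4384, 0.8988)
θ=116°: |BD| = 6.5008
θ=116°: circle(B,9.00) ∩ circle(D,6.00): a=6.7115, h=5.9963
θ=116°:   candidates: C₊=(7.0377,5.9096) cross=38.981; C₋=(5.3796,-5.9678) cross=-38.981
θ=116°:   branch + wants cross > 0 → take C=(7.0377,5.9096) (cross=38.981)
θ=116°: ex = (C−B)/|BC| = (0.8307,0.5568); ey = (-0.5568,0.8307)
θ=116°: P = B + -1.16·ex + 2.97·ey = (-3.0555,2.7201)
θ=206°: B = A + 1.00·(cos206°, sin206°) = (-0.8988, -0.4384)
θ=206°: |BD| = 6.9127
θ=206°: circle(B,9.00) ∩ circle(D,6.00): a=6.7112, h=5.9966
θ=206°:   candidates: C₊=(5.4186,5.9718) cross=41.453; C₋=(6.1792,-5.9973) cross=-41.453
θ=206°:   branch + wants cross > 0 → take C=(5.4186,5.9718) (cross=41.453)
θ=206°: ex = (C−B)/|BC| = (0.7019,0.7122); ey = (-0.7122,0.7019)
θ=206°: P = B + -1.16·ex + 2.97·ey = (-3.8284,0.8202)
θ=270°: B = A + 1.00·(cos270°, sin270°) = (-0.0000, -1.0000)
θ=270°: |BD| = 6.0828
θ=270°: circle(B,9.00) ∩ circle(D,6.00): a=6.7404, h=5.9639
θ=270°:   candidates: C₊=(5.6682,5.9908) cross=36.277; C₋=(7.6291,-5.7746) cross=-36.277
θ=270°:   branch + wants cross > 0 → take C=(5.6682,5.9908) (cross=36.277)
θ=270°: ex = (C−B)/|BC| = (0.6298,0.7768); ey = (-0.7768,0.6298)
θ=270°: P = B + -1.16·ex + 2.97·ey = (-3.0375,-0.0305)
θ=354°: B = A + 1.00·(cos354°, sin354°) = (0.9945, -0.1045)
θ=354°: |BD| = 5.0066
θ=354°: circle(B,9.00) ∩ circle(D,6.00): a=6.9974, h=5.6601
θ=354°:   candidates: C₊=(7.8722,5.7004) cross=28.338; C₋=(8.1085,-5.6173) cross=-28.338
θ=354°:   branch + wants cross > 0 → take C=(7.8722,5.7004) (cross=28.338)
θ=354°: ex = (C−B)/|BC| = (0.7642,0.6450); ey = (-0.6450,0.7642)
θ=354°: P = B + -1.16·ex + 2.97·ey = (-1.8076,1.4169)

θ=116°: -3.06 2.72
θ=206°: -3.83 0.82
θ=270°: -3.04 -0.03
θ=354°: -1.81 1.42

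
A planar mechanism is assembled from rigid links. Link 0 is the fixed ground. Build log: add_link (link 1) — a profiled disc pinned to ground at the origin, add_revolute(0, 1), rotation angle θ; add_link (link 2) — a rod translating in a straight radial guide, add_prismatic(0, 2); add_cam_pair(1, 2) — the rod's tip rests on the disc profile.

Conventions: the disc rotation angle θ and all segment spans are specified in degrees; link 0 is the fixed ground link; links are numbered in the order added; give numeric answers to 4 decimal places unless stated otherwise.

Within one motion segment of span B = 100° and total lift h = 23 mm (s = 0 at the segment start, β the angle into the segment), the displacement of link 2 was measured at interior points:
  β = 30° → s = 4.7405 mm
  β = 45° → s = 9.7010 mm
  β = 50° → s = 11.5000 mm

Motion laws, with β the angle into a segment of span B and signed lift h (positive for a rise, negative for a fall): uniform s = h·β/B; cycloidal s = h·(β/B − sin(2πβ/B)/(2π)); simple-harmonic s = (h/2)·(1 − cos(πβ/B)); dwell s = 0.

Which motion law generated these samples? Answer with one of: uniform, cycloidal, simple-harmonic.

candidates at β/B = r: uniform s = h·r (linear in β); cycloidal s = h·(r − sin(2πr)/(2π)); simple-harmonic s = (h/2)(1 − cos(πr))
β=30°: printed 4.7405 | uniform 6.9000, cycloidal 3.4186, simple-harmonic 4.7405
β=45°: printed 9.7010 | uniform 10.3500, cycloidal 9.2188, simple-harmonic 9.7010
β=50°: printed 11.5000 | uniform 11.5000, cycloidal 11.5000, simple-harmonic 11.5000
only one law matches every sample → simple-harmonic

simple-harmonic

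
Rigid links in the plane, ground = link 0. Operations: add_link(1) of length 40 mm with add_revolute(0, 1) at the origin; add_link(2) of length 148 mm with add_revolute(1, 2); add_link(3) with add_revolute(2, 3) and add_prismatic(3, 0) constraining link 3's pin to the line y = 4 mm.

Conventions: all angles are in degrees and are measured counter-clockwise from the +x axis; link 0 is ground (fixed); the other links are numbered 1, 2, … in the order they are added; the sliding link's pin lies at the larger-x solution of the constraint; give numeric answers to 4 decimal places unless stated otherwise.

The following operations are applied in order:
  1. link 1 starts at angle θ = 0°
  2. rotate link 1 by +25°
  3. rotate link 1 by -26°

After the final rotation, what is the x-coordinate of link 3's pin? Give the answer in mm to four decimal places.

geometry: r = 40 mm, L = 148 mm, e = 4 mm; θ starts at 0°
rotate link 1 by +25°: θ ← 0° +25° = 25°
rotate link 1 by -26°: θ ← 25° -26° = -1°
crank pin P = (r cos θ, r sin θ) = (39.993908, -0.698096)
h = r sin θ − e = -0.698096 − 4 = -4.698096
x = r cos θ + √(L² − h²) = 39.993908 + 147.925413 = 187.919321

187.9193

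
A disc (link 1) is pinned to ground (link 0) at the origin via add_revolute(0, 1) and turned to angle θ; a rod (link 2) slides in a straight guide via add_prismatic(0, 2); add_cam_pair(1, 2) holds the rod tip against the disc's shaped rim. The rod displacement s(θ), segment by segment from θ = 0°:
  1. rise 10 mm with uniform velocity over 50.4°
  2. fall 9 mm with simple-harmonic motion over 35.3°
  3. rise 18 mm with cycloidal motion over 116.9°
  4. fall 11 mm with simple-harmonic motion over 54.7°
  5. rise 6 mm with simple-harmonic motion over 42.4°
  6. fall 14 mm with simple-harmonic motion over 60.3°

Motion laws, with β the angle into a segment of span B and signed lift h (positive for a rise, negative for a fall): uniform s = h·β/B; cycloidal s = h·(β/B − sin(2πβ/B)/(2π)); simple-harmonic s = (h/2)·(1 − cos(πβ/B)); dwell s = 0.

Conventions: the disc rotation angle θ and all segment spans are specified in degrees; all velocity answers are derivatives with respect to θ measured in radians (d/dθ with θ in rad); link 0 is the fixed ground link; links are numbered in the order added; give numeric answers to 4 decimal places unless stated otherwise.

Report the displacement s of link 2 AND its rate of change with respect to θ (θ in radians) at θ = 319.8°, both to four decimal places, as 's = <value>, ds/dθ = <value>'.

segment 1 (0° to 50.4°, uniform, h = 10) is passed completely: s = 0.0000 + (10) = 10.0000
segment 2 (50.4° to 85.7°, simple-harmonic, h = -9) is passed completely: s = 10.0000 + (-9) = 1.0000
segment 3 (85.7° to 202.6°, cycloidal, h = 18) is passed completely: s = 1.0000 + (18) = 19.0000
segment 4 (202.6° to 257.3°, simple-harmonic, h = -11) is passed completely: s = 19.0000 + (-11) = 8.0000
segment 5 (257.3° to 299.7°, simple-harmonic, h = 6) is passed completely: s = 8.0000 + (6) = 14.0000
θ = 319.8° falls in segment 6 (299.7° to 360°, simple-harmonic, h = -14): β = 319.8 − 299.7 = 20.1°, B = 60.3°; Δs = -14/2·(1 − cos(π·0.3333)) = -3.5000; s = 14.0000 − 3.5000 = 10.5000
velocity in seg [299.7°–360°] (simple-harmonic), θ in radians: β = 20.1° = 0.3508 rad, B = 60.3° = 1.0524 rad; ds/dθ = (πh/(2B)) sin(πβ/B) = (π·(-14)/(2·1.0524)) sin(π·0.3333) = -18.096053 mm/rad

s = 10.5000, ds/dθ = -18.0961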